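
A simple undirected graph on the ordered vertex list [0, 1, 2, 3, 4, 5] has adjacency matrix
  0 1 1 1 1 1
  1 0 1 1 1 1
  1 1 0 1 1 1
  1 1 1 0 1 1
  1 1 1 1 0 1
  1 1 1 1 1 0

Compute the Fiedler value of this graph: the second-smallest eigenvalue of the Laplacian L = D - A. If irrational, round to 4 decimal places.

6

Reading degrees in the order [0, 1, 2, 3, 4, 5] gives [5, 5, 5, 5, 5, 5]; set D = diag(5, 5, 5, 5, 5, 5) and form L = D - A. The sorted Laplacian eigenvalues are [0, 6, 6, 6, 6, 6]; the algebraic connectivity is the second entry, 6. The largest eigenvalue, 6, is at most the vertex count 6.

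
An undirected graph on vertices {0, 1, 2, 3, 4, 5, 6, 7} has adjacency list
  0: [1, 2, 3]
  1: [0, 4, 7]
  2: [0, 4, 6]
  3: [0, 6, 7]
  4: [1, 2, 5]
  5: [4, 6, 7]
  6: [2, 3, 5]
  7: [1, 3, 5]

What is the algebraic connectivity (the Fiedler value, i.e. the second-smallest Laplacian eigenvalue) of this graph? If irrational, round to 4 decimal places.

2

Each diagonal entry of L is the vertex degree and each off-diagonal entry is -1 where an edge is present, 0 otherwise; in the order [0, 1, 2, 3, 4, 5, 6, 7] the diagonal is [3, 3, 3, 3, 3, 3, 3, 3]. Computing the eigenvalues of L and sorting gives [0, 2, 2, 2, 4, 4, 4, 6]. The Fiedler value lambda_2 = 2 is strictly positive, so the graph is connected. The largest eigenvalue, 6, is at most the vertex count 8. The eigenvalues sum to 24, which equals trace(L) = 2|E|.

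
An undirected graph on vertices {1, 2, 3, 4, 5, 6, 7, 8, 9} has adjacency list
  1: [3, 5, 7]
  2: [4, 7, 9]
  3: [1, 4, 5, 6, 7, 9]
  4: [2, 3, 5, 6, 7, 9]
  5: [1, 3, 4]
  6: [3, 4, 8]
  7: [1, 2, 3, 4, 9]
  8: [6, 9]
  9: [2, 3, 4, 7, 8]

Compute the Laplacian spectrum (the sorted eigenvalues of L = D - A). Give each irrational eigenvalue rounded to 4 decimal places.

[0, 1.4038, 2.1616, 3.1863, 3.6972, 4.7345, 6.2684, 7.2454, 7.3028]

With the vertex order [1, 2, 3, 4, 5, 6, 7, 8, 9], the degrees are [3, 3, 6, 6, 3, 3, 5, 2, 5], giving D = diag(3, 3, 6, 6, 3, 3, 5, 2, 5) and L = D - A. Diagonalising L (or applying a numerical eigensolver to the 9x9 matrix) gives the spectrum above. There is one zero in the spectrum, matching the 1 component. The largest eigenvalue, 7.3028, is at most the vertex count 9.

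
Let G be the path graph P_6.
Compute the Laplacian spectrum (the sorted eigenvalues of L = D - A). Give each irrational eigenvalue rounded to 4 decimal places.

[0, 0.2679, 1, 2, 3, 3.7321]

The graph has 6 vertices and degree multiset [2, 2, 2, 2, 1, 1]; D is the diagonal matrix of degrees and L = D - A. Since every row of L sums to 0, the all-ones vector is in the kernel and 0 is an eigenvalue. The single zero eigenvalue shows the graph is connected. By the matrix-tree theorem the graph has (1/6) * product of the nonzero eigenvalues = 1 spanning tree. There is one zero in the spectrum, matching the 1 component.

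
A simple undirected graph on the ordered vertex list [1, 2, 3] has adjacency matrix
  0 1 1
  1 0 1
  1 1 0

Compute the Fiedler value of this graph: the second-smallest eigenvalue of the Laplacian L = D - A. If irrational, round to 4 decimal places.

Reading degrees in the order [1, 2, 3] gives [2, 2, 2]; set D = diag(2, 2, 2) and form L = D - A. Computing the eigenvalues of L and sorting gives [0, 3, 3]. The Fiedler value lambda_2 = 3 is strictly positive, so the graph is connected. The eigenvalues sum to 6, which equals trace(L) = 2|E|.

3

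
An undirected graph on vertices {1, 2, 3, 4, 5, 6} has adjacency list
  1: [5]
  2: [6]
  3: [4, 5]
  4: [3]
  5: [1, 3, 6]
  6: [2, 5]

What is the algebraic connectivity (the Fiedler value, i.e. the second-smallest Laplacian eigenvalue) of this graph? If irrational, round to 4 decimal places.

0.3820

Reading degrees in the order [1, 2, 3, 4, 5, 6] gives [1, 1, 2, 1, 3, 2]; set D = diag(1, 1, 2, 1, 3, 2) and form L = D - A. The sorted Laplacian eigenvalues are [0, 0.3820, 0.6972, 2, 2.6180, 4.3028]; the algebraic connectivity is the second entry, 0.3820. The largest eigenvalue, 4.3028, is at most the vertex count 6. By the matrix-tree theorem the graph has (1/6) * product of the nonzero eigenvalues = 1 spanning tree.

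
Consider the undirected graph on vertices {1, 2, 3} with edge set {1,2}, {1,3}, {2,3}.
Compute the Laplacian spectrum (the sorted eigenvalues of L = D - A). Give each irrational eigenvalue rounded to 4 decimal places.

[0, 3, 3]

With the vertex order [1, 2, 3], the degrees are [2, 2, 2], giving D = diag(2, 2, 2) and L = D - A. Diagonalising L (or applying a numerical eigensolver to the 3x3 matrix) gives the spectrum above. The largest eigenvalue, 3, is at most the vertex count 3.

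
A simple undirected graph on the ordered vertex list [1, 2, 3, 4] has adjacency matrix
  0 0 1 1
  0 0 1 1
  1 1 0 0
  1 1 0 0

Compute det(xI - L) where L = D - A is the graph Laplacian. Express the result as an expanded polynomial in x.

x^4 - 8x^3 + 20x^2 - 16x

Reading degrees in the order [1, 2, 3, 4] gives [2, 2, 2, 2]; set D = diag(2, 2, 2, 2) and form L = D - A. L has integer entries, so p(x) = det(xI - L) has integer coefficients. Expanding the determinant yields x^4 - 8x^3 + 20x^2 - 16x. Since p(0) = det(-L) = 0, x divides p(x). The eigenvalues sum to 8, which equals trace(L) = 2|E|.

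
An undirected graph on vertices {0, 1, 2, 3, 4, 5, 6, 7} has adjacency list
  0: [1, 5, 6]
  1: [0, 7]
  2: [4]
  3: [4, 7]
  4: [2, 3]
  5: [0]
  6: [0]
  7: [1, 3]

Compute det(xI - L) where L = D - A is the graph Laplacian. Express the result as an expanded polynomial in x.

x^8 - 14x^7 + 77x^6 - 212x^5 + 309x^4 - 232x^3 + 79x^2 - 8x

With the vertex order [0, 1, 2, 3, 4, 5, 6, 7], the degrees are [3, 2, 1, 2, 2, 1, 1, 2], giving D = diag(3, 2, 1, 2, 2, 1, 1, 2) and L = D - A. Computing det(xI - L) by cofactor expansion (or equivalently via sum-over-permutations) gives x^8 - 14x^7 + 77x^6 - 212x^5 + 309x^4 - 232x^3 + 79x^2 - 8x. Since p(0) = det(-L) = 0, x divides p(x). There is one zero in the spectrum, matching the 1 component.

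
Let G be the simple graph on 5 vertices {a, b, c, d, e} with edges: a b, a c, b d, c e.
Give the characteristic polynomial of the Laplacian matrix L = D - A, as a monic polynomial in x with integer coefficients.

x^5 - 8x^4 + 21x^3 - 20x^2 + 5x

Each diagonal entry of L is the vertex degree and each off-diagonal entry is -1 where an edge is present, 0 otherwise; in the order [a, b, c, d, e] the diagonal is [2, 2, 2, 1, 1]. Computing det(xI - L) by cofactor expansion (or equivalently via sum-over-permutations) gives x^5 - 8x^4 + 21x^3 - 20x^2 + 5x. The coefficient of x^4 equals -trace(L) = -8, matching the sum of degrees. The eigenvalues sum to 8, which equals trace(L) = 2|E|.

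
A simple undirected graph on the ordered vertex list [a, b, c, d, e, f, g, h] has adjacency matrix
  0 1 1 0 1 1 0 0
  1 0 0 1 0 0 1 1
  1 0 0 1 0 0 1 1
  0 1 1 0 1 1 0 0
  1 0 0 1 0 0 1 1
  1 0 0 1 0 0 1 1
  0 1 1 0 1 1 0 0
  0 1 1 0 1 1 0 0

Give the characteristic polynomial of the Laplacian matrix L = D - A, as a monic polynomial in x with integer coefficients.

Each diagonal entry of L is the vertex degree and each off-diagonal entry is -1 where an edge is present, 0 otherwise; in the order [a, b, c, d, e, f, g, h] the diagonal is [4, 4, 4, 4, 4, 4, 4, 4]. The eigenvalues of L are [0, 4, 4, 4, 4, 4, 4, 8]; the characteristic polynomial is the product of (x - lambda_i), which multiplies out to x^8 - 32x^7 + 432x^6 - 3200x^5 + 14080x^4 - 36864x^3 + 53248x^2 - 32768x. Since p(0) = det(-L) = 0, x divides p(x).

x^8 - 32x^7 + 432x^6 - 3200x^5 + 14080x^4 - 36864x^3 + 53248x^2 - 32768x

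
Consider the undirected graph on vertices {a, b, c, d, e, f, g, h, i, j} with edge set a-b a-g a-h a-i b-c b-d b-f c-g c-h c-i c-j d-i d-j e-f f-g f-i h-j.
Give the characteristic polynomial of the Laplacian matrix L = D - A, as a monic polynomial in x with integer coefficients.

With the vertex order [a, b, c, d, e, f, g, h, i, j], the degrees are [4, 4, 5, 3, 1, 4, 3, 3, 4, 3], giving D = diag(4, 4, 5, 3, 1, 4, 3, 3, 4, 3) and L = D - A. Computing det(xI - L) by cofactor expansion (or equivalently via sum-over-permutations) gives x^10 - 34x^9 + 498x^8 - 4118x^7 + 21129x^6 - 69472x^5 + 145482x^4 - 185354x^3 + 128372x^2 - 35760x. Since p(0) = det(-L) = 0, x divides p(x). There is one zero in the spectrum, matching the 1 component. The eigenvalues sum to 34, which equals trace(L) = 2|E|.

x^10 - 34x^9 + 498x^8 - 4118x^7 + 21129x^6 - 69472x^5 + 145482x^4 - 185354x^3 + 128372x^2 - 35760x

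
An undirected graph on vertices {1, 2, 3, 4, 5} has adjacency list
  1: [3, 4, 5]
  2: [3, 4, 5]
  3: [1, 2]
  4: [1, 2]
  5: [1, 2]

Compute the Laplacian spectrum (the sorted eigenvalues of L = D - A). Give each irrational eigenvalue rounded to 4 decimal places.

[0, 2, 2, 3, 5]

Each diagonal entry of L is the vertex degree and each off-diagonal entry is -1 where an edge is present, 0 otherwise; in the order [1, 2, 3, 4, 5] the diagonal is [3, 3, 2, 2, 2]. Diagonalising L (or applying a numerical eigensolver to the 5x5 matrix) gives the spectrum above. The single zero eigenvalue shows the graph is connected.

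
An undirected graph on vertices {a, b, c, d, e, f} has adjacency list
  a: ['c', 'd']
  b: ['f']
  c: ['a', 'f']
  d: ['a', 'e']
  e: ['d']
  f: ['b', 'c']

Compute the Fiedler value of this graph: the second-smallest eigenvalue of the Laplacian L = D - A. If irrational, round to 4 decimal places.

Reading degrees in the order [a, b, c, d, e, f] gives [2, 1, 2, 2, 1, 2]; set D = diag(2, 1, 2, 2, 1, 2) and form L = D - A. The smallest Laplacian eigenvalue is always 0. The next one, lambda_2 = 0.2679, measures how hard the graph is to disconnect: larger values mean better connectivity. The largest eigenvalue, 3.7321, is at most the vertex count 6. The eigenvalues sum to 10, which equals trace(L) = 2|E|.

0.2679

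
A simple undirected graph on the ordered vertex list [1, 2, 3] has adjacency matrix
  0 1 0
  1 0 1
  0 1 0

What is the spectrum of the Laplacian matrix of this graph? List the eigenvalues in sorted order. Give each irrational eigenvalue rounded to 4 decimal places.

[0, 1, 3]

Each diagonal entry of L is the vertex degree and each off-diagonal entry is -1 where an edge is present, 0 otherwise; in the order [1, 2, 3] the diagonal is [1, 2, 1]. The multiplicity of 0 as a Laplacian eigenvalue equals the number of connected components. The single zero eigenvalue shows the graph is connected. The largest eigenvalue, 3, is at most the vertex count 3.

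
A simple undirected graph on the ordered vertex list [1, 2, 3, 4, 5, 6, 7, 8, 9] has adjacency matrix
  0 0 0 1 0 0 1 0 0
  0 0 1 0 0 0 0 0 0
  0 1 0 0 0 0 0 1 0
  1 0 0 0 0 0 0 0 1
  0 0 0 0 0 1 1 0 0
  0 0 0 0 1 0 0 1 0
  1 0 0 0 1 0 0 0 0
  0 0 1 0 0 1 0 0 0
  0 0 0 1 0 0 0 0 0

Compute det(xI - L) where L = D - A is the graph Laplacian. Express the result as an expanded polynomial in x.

x^9 - 16x^8 + 105x^7 - 364x^6 + 715x^5 - 792x^4 + 462x^3 - 120x^2 + 9x

With the vertex order [1, 2, 3, 4, 5, 6, 7, 8, 9], the degrees are [2, 1, 2, 2, 2, 2, 2, 2, 1], giving D = diag(2, 1, 2, 2, 2, 2, 2, 2, 1) and L = D - A. L has integer entries, so p(x) = det(xI - L) has integer coefficients. Expanding the determinant yields x^9 - 16x^8 + 105x^7 - 364x^6 + 715x^5 - 792x^4 + 462x^3 - 120x^2 + 9x. The constant term is 0 because L is singular (the all-ones vector lies in its kernel). The eigenvalues sum to 16, which equals trace(L) = 2|E|.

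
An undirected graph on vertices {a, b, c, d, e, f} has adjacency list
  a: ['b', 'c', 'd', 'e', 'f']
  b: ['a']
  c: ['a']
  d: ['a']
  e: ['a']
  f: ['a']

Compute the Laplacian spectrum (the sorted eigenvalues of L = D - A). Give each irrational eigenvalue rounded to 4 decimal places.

Each diagonal entry of L is the vertex degree and each off-diagonal entry is -1 where an edge is present, 0 otherwise; in the order [a, b, c, d, e, f] the diagonal is [5, 1, 1, 1, 1, 1]. Since every row of L sums to 0, the all-ones vector is in the kernel and 0 is an eigenvalue. The single zero eigenvalue shows the graph is connected.

[0, 1, 1, 1, 1, 6]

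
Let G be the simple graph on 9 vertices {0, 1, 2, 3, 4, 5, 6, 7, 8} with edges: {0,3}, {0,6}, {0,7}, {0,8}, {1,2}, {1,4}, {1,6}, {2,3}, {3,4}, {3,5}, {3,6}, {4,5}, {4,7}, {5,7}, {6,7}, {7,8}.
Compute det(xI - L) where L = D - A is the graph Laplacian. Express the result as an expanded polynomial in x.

With the vertex order [0, 1, 2, 3, 4, 5, 6, 7, 8], the degrees are [4, 3, 2, 5, 4, 3, 4, 5, 2], giving D = diag(4, 3, 2, 5, 4, 3, 4, 5, 2) and L = D - A. Computing det(xI - L) by cofactor expansion (or equivalently via sum-over-permutations) gives x^9 - 32x^8 + 434x^7 - 3250x^6 + 14651x^5 - 40558x^4 + 67019x^3 - 60088x^2 + 22212x. The coefficient of x^8 equals -trace(L) = -32, matching the sum of degrees. There is one zero in the spectrum, matching the 1 component. The largest eigenvalue, 7.1771, is at most the vertex count 9.

x^9 - 32x^8 + 434x^7 - 3250x^6 + 14651x^5 - 40558x^4 + 67019x^3 - 60088x^2 + 22212x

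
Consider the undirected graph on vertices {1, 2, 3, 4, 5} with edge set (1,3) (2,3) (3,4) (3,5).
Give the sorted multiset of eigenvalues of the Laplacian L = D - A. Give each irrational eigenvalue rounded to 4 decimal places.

[0, 1, 1, 1, 5]

Each diagonal entry of L is the vertex degree and each off-diagonal entry is -1 where an edge is present, 0 otherwise; in the order [1, 2, 3, 4, 5] the diagonal is [1, 1, 4, 1, 1]. Diagonalising L (or applying a numerical eigensolver to the 5x5 matrix) gives the spectrum above. By the matrix-tree theorem the graph has (1/5) * product of the nonzero eigenvalues = 1 spanning tree. The eigenvalues sum to 8, which equals trace(L) = 2|E|.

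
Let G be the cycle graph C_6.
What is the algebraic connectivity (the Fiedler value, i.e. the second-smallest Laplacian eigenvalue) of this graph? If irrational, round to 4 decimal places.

1

The graph has 6 vertices and degree multiset [2, 2, 2, 2, 2, 2]; D is the diagonal matrix of degrees and L = D - A. The smallest Laplacian eigenvalue is always 0. The next one, lambda_2 = 1, measures how hard the graph is to disconnect: larger values mean better connectivity.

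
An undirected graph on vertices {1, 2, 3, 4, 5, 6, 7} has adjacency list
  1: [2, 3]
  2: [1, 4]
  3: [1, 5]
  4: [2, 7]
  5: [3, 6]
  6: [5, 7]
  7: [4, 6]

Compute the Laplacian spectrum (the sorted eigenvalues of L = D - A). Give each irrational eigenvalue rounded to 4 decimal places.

[0, 0.7530, 0.7530, 2.4450, 2.4450, 3.8019, 3.8019]

Reading degrees in the order [1, 2, 3, 4, 5, 6, 7] gives [2, 2, 2, 2, 2, 2, 2]; set D = diag(2, 2, 2, 2, 2, 2, 2) and form L = D - A. Diagonalising L (or applying a numerical eigensolver to the 7x7 matrix) gives the spectrum above. There is one zero in the spectrum, matching the 1 component.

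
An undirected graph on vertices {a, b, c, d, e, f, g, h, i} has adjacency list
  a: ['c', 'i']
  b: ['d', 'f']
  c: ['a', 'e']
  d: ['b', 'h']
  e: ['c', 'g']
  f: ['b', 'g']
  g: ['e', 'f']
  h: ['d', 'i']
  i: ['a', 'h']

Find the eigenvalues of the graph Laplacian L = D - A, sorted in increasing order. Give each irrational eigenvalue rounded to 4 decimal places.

Each diagonal entry of L is the vertex degree and each off-diagonal entry is -1 where an edge is present, 0 otherwise; in the order [a, b, c, d, e, f, g, h, i] the diagonal is [2, 2, 2, 2, 2, 2, 2, 2, 2]. Diagonalising L (or applying a numerical eigensolver to the 9x9 matrix) gives the spectrum above. The eigenvalues sum to 18, which equals trace(L) = 2|E|.

[0, 0.4679, 0.4679, 1.6527, 1.6527, 3, 3, 3.8794, 3.8794]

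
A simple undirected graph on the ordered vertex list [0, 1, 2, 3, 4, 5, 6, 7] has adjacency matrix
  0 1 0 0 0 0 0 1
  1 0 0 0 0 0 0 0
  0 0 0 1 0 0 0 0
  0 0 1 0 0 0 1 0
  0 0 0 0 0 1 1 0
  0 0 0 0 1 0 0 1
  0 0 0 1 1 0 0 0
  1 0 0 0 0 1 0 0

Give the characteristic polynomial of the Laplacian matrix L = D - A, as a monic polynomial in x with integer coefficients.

x^8 - 14x^7 + 78x^6 - 220x^5 + 330x^4 - 252x^3 + 84x^2 - 8x

Each diagonal entry of L is the vertex degree and each off-diagonal entry is -1 where an edge is present, 0 otherwise; in the order [0, 1, 2, 3, 4, 5, 6, 7] the diagonal is [2, 1, 1, 2, 2, 2, 2, 2]. L has integer entries, so p(x) = det(xI - L) has integer coefficients. Expanding the determinant yields x^8 - 14x^7 + 78x^6 - 220x^5 + 330x^4 - 252x^3 + 84x^2 - 8x. Since p(0) = det(-L) = 0, x divides p(x). The largest eigenvalue, 3.8478, is at most the vertex count 8. There is one zero in the spectrum, matching the 1 component.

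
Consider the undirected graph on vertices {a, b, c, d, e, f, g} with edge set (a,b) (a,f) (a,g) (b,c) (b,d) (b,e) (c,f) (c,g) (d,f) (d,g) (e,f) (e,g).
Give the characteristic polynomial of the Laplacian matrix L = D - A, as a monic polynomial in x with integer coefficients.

x^7 - 24x^6 + 234x^5 - 1192x^4 + 3357x^3 - 4968x^2 + 3024x

With the vertex order [a, b, c, d, e, f, g], the degrees are [3, 4, 3, 3, 3, 4, 4], giving D = diag(3, 4, 3, 3, 3, 4, 4) and L = D - A. L has integer entries, so p(x) = det(xI - L) has integer coefficients. Expanding the determinant yields x^7 - 24x^6 + 234x^5 - 1192x^4 + 3357x^3 - 4968x^2 + 3024x. Since p(0) = det(-L) = 0, x divides p(x). The largest eigenvalue, 7, is at most the vertex count 7. There is one zero in the spectrum, matching the 1 component.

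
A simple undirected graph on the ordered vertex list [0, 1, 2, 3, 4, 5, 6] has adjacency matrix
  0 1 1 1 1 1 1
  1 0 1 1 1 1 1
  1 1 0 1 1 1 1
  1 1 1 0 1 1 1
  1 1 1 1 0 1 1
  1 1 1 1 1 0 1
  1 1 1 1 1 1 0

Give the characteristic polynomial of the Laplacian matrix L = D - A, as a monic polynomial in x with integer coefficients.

x^7 - 42x^6 + 735x^5 - 6860x^4 + 36015x^3 - 100842x^2 + 117649x

Each diagonal entry of L is the vertex degree and each off-diagonal entry is -1 where an edge is present, 0 otherwise; in the order [0, 1, 2, 3, 4, 5, 6] the diagonal is [6, 6, 6, 6, 6, 6, 6]. Computing det(xI - L) by cofactor expansion (or equivalently via sum-over-permutations) gives x^7 - 42x^6 + 735x^5 - 6860x^4 + 36015x^3 - 100842x^2 + 117649x. The constant term is 0 because L is singular (the all-ones vector lies in its kernel). The largest eigenvalue, 7, is at most the vertex count 7. By the matrix-tree theorem the graph has (1/7) * product of the nonzero eigenvalues = 16807 spanning trees.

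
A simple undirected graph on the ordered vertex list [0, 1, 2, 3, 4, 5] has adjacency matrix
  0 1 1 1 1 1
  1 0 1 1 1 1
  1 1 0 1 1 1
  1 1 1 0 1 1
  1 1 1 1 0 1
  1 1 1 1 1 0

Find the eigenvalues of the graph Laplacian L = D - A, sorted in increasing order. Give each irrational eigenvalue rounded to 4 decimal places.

With the vertex order [0, 1, 2, 3, 4, 5], the degrees are [5, 5, 5, 5, 5, 5], giving D = diag(5, 5, 5, 5, 5, 5) and L = D - A. Diagonalising L (or applying a numerical eigensolver to the 6x6 matrix) gives the spectrum above. The single zero eigenvalue shows the graph is connected. The largest eigenvalue, 6, is at most the vertex count 6.

[0, 6, 6, 6, 6, 6]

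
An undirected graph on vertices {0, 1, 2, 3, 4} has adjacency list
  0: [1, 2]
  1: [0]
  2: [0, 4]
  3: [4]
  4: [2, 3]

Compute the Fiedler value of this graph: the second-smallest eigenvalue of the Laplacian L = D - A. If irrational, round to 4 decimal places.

0.3820

Reading degrees in the order [0, 1, 2, 3, 4] gives [2, 1, 2, 1, 2]; set D = diag(2, 1, 2, 1, 2) and form L = D - A. Computing the eigenvalues of L and sorting gives [0, 0.3820, 1.3820, 2.6180, 3.6180]. The Fiedler value lambda_2 = 0.3820 is strictly positive, so the graph is connected. The eigenvalues sum to 8, which equals trace(L) = 2|E|. There is one zero in the spectrum, matching the 1 component.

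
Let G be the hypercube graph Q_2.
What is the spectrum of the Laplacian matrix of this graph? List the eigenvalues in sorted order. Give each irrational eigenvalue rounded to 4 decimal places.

The graph has 4 vertices and degree multiset [2, 2, 2, 2]; D is the diagonal matrix of degrees and L = D - A. Since every row of L sums to 0, the all-ones vector is in the kernel and 0 is an eigenvalue. The single zero eigenvalue shows the graph is connected. By the matrix-tree theorem the graph has (1/4) * product of the nonzero eigenvalues = 4 spanning trees.

[0, 2, 2, 4]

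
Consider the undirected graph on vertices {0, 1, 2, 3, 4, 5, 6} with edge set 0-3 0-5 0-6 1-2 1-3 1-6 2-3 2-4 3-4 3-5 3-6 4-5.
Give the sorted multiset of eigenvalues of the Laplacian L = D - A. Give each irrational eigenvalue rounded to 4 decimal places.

[0, 2, 2, 4, 4, 5, 7]

Reading degrees in the order [0, 1, 2, 3, 4, 5, 6] gives [3, 3, 3, 6, 3, 3, 3]; set D = diag(3, 3, 3, 6, 3, 3, 3) and form L = D - A. Diagonalising L (or applying a numerical eigensolver to the 7x7 matrix) gives the spectrum above. The largest eigenvalue, 7, is at most the vertex count 7.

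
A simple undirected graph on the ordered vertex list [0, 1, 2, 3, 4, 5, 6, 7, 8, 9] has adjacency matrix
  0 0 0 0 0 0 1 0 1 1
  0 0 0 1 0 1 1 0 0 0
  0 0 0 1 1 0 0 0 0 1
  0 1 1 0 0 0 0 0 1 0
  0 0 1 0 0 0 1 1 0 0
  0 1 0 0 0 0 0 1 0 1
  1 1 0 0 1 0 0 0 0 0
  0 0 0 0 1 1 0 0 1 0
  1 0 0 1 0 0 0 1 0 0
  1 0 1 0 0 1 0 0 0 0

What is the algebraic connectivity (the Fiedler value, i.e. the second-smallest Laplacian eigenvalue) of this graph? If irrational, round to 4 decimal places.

2

Reading degrees in the order [0, 1, 2, 3, 4, 5, 6, 7, 8, 9] gives [3, 3, 3, 3, 3, 3, 3, 3, 3, 3]; set D = diag(3, 3, 3, 3, 3, 3, 3, 3, 3, 3) and form L = D - A. Computing the eigenvalues of L and sorting gives [0, 2, 2, 2, 2, 2, 5, 5, 5, 5]. The Fiedler value lambda_2 = 2 is strictly positive, so the graph is connected. There is one zero in the spectrum, matching the 1 component.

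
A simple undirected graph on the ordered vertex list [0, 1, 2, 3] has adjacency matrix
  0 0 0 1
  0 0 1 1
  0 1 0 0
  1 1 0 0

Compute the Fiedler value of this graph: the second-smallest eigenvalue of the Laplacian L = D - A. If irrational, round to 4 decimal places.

0.5858

With the vertex order [0, 1, 2, 3], the degrees are [1, 2, 1, 2], giving D = diag(1, 2, 1, 2) and L = D - A. Computing the eigenvalues of L and sorting gives [0, 0.5858, 2, 3.4142]. The Fiedler value lambda_2 = 0.5858 is strictly positive, so the graph is connected. There is one zero in the spectrum, matching the 1 component.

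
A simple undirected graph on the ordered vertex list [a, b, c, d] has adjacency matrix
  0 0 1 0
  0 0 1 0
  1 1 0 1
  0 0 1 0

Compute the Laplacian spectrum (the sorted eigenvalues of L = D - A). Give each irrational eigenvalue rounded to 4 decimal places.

[0, 1, 1, 4]

Reading degrees in the order [a, b, c, d] gives [1, 1, 3, 1]; set D = diag(1, 1, 3, 1) and form L = D - A. Since every row of L sums to 0, the all-ones vector is in the kernel and 0 is an eigenvalue. The single zero eigenvalue shows the graph is connected.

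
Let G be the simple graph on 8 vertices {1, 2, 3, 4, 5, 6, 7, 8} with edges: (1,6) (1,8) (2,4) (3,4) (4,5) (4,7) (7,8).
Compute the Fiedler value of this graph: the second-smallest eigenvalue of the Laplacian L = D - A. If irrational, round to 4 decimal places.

With the vertex order [1, 2, 3, 4, 5, 6, 7, 8], the degrees are [2, 1, 1, 4, 1, 1, 2, 2], giving D = diag(2, 1, 1, 4, 1, 1, 2, 2) and L = D - A. The sorted Laplacian eigenvalues are [0, 0.2023, 1, 1, 1, 2.2472, 3.4527, 5.0979]; the algebraic connectivity is the second entry, 0.2023. The largest eigenvalue, 5.0979, is at most the vertex count 8.

0.2023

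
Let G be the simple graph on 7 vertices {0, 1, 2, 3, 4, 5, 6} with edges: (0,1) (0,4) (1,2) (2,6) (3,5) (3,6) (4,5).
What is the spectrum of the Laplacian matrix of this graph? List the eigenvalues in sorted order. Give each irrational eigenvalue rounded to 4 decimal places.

[0, 0.7530, 0.7530, 2.4450, 2.4450, 3.8019, 3.8019]

With the vertex order [0, 1, 2, 3, 4, 5, 6], the degrees are [2, 2, 2, 2, 2, 2, 2], giving D = diag(2, 2, 2, 2, 2, 2, 2) and L = D - A. Diagonalising L (or applying a numerical eigensolver to the 7x7 matrix) gives the spectrum above. There is one zero in the spectrum, matching the 1 component.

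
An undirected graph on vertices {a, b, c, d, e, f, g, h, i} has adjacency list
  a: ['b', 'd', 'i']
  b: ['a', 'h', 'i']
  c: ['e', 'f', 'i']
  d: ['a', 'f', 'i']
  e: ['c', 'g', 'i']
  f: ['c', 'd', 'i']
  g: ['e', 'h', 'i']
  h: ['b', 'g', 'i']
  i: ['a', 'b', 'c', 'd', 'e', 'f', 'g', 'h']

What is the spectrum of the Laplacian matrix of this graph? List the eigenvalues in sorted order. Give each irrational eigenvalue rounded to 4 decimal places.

With the vertex order [a, b, c, d, e, f, g, h, i], the degrees are [3, 3, 3, 3, 3, 3, 3, 3, 8], giving D = diag(3, 3, 3, 3, 3, 3, 3, 3, 8) and L = D - A. The multiplicity of 0 as a Laplacian eigenvalue equals the number of connected components. The single zero eigenvalue shows the graph is connected. By the matrix-tree theorem the graph has (1/9) * product of the nonzero eigenvalues = 2205 spanning trees.

[0, 1.5858, 1.5858, 3, 3, 4.4142, 4.4142, 5, 9]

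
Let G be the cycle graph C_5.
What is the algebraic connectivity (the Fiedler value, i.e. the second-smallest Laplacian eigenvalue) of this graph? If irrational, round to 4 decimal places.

1.3820

The graph has 5 vertices and degree multiset [2, 2, 2, 2, 2]; D is the diagonal matrix of degrees and L = D - A. The smallest Laplacian eigenvalue is always 0. The next one, lambda_2 = 1.3820, measures how hard the graph is to disconnect: larger values mean better connectivity. The eigenvalues sum to 10, which equals trace(L) = 2|E|.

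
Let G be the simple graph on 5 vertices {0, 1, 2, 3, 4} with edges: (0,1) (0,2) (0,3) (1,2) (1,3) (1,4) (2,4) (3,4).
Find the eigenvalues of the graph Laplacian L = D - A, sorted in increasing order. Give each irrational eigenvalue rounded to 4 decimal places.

Reading degrees in the order [0, 1, 2, 3, 4] gives [3, 4, 3, 3, 3]; set D = diag(3, 4, 3, 3, 3) and form L = D - A. Since every row of L sums to 0, the all-ones vector is in the kernel and 0 is an eigenvalue. The single zero eigenvalue shows the graph is connected. By the matrix-tree theorem the graph has (1/5) * product of the nonzero eigenvalues = 45 spanning trees.

[0, 3, 3, 5, 5]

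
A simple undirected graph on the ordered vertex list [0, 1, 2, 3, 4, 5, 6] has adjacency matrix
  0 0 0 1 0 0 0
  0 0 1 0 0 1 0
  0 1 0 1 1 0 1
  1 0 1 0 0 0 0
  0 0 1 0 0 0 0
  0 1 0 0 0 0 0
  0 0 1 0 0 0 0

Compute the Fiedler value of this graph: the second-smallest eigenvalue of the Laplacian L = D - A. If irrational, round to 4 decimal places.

Reading degrees in the order [0, 1, 2, 3, 4, 5, 6] gives [1, 2, 4, 2, 1, 1, 1]; set D = diag(1, 2, 4, 2, 1, 1, 1) and form L = D - A. The sorted Laplacian eigenvalues are [0, 0.3820, 0.6086, 1, 2.2271, 2.6180, 5.1642]; the algebraic connectivity is the second entry, 0.3820. The eigenvalues sum to 12, which equals trace(L) = 2|E|.

0.3820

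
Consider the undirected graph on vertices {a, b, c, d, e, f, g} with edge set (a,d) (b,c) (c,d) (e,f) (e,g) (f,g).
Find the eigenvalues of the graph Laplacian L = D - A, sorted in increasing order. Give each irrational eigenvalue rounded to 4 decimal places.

[0, 0, 0.5858, 2, 3, 3, 3.4142]

With the vertex order [a, b, c, d, e, f, g], the degrees are [1, 1, 2, 2, 2, 2, 2], giving D = diag(1, 1, 2, 2, 2, 2, 2) and L = D - A. Diagonalising L (or applying a numerical eigensolver to the 7x7 matrix) gives the spectrum above. The 2 zero eigenvalues correspond to the 2 connected components. The largest eigenvalue, 3.4142, is at most the vertex count 7.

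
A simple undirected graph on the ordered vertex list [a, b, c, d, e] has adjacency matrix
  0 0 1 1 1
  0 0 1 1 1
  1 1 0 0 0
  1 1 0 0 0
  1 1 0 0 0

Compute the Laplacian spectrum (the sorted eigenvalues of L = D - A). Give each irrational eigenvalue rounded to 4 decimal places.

[0, 2, 2, 3, 5]

With the vertex order [a, b, c, d, e], the degrees are [3, 3, 2, 2, 2], giving D = diag(3, 3, 2, 2, 2) and L = D - A. Since every row of L sums to 0, the all-ones vector is in the kernel and 0 is an eigenvalue. The single zero eigenvalue shows the graph is connected. By the matrix-tree theorem the graph has (1/5) * product of the nonzero eigenvalues = 12 spanning trees. The largest eigenvalue, 5, is at most the vertex count 5.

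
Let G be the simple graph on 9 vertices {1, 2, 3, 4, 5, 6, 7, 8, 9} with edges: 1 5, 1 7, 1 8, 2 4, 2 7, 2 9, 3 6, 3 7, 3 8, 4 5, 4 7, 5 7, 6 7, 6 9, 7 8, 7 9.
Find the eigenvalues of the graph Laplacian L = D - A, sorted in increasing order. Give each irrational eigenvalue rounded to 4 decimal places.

[0, 1.5858, 1.5858, 3, 3, 4.4142, 4.4142, 5, 9]

Each diagonal entry of L is the vertex degree and each off-diagonal entry is -1 where an edge is present, 0 otherwise; in the order [1, 2, 3, 4, 5, 6, 7, 8, 9] the diagonal is [3, 3, 3, 3, 3, 3, 8, 3, 3]. L is symmetric positive semidefinite, so every eigenvalue is real and nonnegative. The single zero eigenvalue shows the graph is connected. The largest eigenvalue, 9, is at most the vertex count 9. There is one zero in the spectrum, matching the 1 component.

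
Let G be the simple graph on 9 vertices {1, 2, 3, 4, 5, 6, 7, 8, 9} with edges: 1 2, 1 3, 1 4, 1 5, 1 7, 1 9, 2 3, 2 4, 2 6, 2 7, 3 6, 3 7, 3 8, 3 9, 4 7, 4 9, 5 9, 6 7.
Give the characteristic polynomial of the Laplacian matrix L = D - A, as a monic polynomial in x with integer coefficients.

x^9 - 36x^8 + 546x^7 - 4528x^6 + 22273x^5 - 65820x^4 + 112472x^3 - 99768x^2 + 34560x

With the vertex order [1, 2, 3, 4, 5, 6, 7, 8, 9], the degrees are [6, 5, 6, 4, 2, 3, 5, 1, 4], giving D = diag(6, 5, 6, 4, 2, 3, 5, 1, 4) and L = D - A. L has integer entries, so p(x) = det(xI - L) has integer coefficients. Expanding the determinant yields x^9 - 36x^8 + 546x^7 - 4528x^6 + 22273x^5 - 65820x^4 + 112472x^3 - 99768x^2 + 34560x. The coefficient of x^8 equals -trace(L) = -36, matching the sum of degrees. The eigenvalues sum to 36, which equals trace(L) = 2|E|. By the matrix-tree theorem the graph has (1/9) * product of the nonzero eigenvalues = 3840 spanning trees.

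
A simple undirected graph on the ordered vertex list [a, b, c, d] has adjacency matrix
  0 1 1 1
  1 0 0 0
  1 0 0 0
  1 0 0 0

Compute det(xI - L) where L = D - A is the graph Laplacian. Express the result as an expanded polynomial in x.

x^4 - 6x^3 + 9x^2 - 4x

With the vertex order [a, b, c, d], the degrees are [3, 1, 1, 1], giving D = diag(3, 1, 1, 1) and L = D - A. The eigenvalues of L are [0, 1, 1, 4]; the characteristic polynomial is the product of (x - lambda_i), which multiplies out to x^4 - 6x^3 + 9x^2 - 4x. Since p(0) = det(-L) = 0, x divides p(x). The largest eigenvalue, 4, is at most the vertex count 4.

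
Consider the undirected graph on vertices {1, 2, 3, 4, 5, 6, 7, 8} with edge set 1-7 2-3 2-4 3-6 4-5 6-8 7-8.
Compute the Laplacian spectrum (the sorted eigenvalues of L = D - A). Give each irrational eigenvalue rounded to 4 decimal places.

[0, 0.1522, 0.5858, 1.2346, 2, 2.7654, 3.4142, 3.8478]

Reading degrees in the order [1, 2, 3, 4, 5, 6, 7, 8] gives [1, 2, 2, 2, 1, 2, 2, 2]; set D = diag(1, 2, 2, 2, 1, 2, 2, 2) and form L = D - A. L is symmetric positive semidefinite, so every eigenvalue is real and nonnegative.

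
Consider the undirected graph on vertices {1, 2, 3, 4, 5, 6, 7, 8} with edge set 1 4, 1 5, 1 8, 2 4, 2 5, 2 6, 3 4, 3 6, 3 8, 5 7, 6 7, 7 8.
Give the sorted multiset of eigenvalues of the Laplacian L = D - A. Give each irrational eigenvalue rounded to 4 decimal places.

[0, 2, 2, 2, 4, 4, 4, 6]

Reading degrees in the order [1, 2, 3, 4, 5, 6, 7, 8] gives [3, 3, 3, 3, 3, 3, 3, 3]; set D = diag(3, 3, 3, 3, 3, 3, 3, 3) and form L = D - A. L is symmetric positive semidefinite, so every eigenvalue is real and nonnegative. The largest eigenvalue, 6, is at most the vertex count 8.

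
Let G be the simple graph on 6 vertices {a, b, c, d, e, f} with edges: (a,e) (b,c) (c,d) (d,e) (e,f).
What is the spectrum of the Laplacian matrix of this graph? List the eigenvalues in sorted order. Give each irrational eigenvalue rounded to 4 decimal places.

With the vertex order [a, b, c, d, e, f], the degrees are [1, 1, 2, 2, 3, 1], giving D = diag(1, 1, 2, 2, 3, 1) and L = D - A. L is symmetric positive semidefinite, so every eigenvalue is real and nonnegative. The single zero eigenvalue shows the graph is connected. By the matrix-tree theorem the graph has (1/6) * product of the nonzero eigenvalues = 1 spanning tree.

[0, 0.3249, 1, 1.4608, 3, 4.2143]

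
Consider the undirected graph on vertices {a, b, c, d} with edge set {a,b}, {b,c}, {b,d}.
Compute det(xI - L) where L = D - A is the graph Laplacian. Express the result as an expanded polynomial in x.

With the vertex order [a, b, c, d], the degrees are [1, 3, 1, 1], giving D = diag(1, 3, 1, 1) and L = D - A. Computing det(xI - L) by cofactor expansion (or equivalently via sum-over-permutations) gives x^4 - 6x^3 + 9x^2 - 4x. Since p(0) = det(-L) = 0, x divides p(x). The eigenvalues sum to 6, which equals trace(L) = 2|E|. By the matrix-tree theorem the graph has (1/4) * product of the nonzero eigenvalues = 1 spanning tree.

x^4 - 6x^3 + 9x^2 - 4x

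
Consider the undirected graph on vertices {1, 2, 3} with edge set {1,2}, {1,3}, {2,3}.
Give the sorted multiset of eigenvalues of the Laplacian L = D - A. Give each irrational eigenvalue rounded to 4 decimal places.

Each diagonal entry of L is the vertex degree and each off-diagonal entry is -1 where an edge is present, 0 otherwise; in the order [1, 2, 3] the diagonal is [2, 2, 2]. The multiplicity of 0 as a Laplacian eigenvalue equals the number of connected components. The single zero eigenvalue shows the graph is connected. By the matrix-tree theorem the graph has (1/3) * product of the nonzero eigenvalues = 3 spanning trees. The eigenvalues sum to 6, which equals trace(L) = 2|E|.

[0, 3, 3]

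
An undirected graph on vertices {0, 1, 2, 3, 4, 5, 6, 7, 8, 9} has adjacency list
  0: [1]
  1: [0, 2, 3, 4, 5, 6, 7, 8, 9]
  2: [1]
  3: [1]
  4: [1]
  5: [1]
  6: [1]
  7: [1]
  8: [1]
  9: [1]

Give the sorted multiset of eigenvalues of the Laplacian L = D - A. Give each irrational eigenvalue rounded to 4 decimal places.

[0, 1, 1, 1, 1, 1, 1, 1, 1, 10]

Each diagonal entry of L is the vertex degree and each off-diagonal entry is -1 where an edge is present, 0 otherwise; in the order [0, 1, 2, 3, 4, 5, 6, 7, 8, 9] the diagonal is [1, 9, 1, 1, 1, 1, 1, 1, 1, 1]. L is symmetric positive semidefinite, so every eigenvalue is real and nonnegative. The single zero eigenvalue shows the graph is connected. The eigenvalues sum to 18, which equals trace(L) = 2|E|.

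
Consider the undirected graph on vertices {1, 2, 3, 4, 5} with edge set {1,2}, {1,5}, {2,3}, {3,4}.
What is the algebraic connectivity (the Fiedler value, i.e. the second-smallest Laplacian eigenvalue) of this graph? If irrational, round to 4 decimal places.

0.3820

With the vertex order [1, 2, 3, 4, 5], the degrees are [2, 2, 2, 1, 1], giving D = diag(2, 2, 2, 1, 1) and L = D - A. The sorted Laplacian eigenvalues are [0, 0.3820, 1.3820, 2.6180, 3.6180]; the algebraic connectivity is the second entry, 0.3820. The largest eigenvalue, 3.6180, is at most the vertex count 5. There is one zero in the spectrum, matching the 1 component.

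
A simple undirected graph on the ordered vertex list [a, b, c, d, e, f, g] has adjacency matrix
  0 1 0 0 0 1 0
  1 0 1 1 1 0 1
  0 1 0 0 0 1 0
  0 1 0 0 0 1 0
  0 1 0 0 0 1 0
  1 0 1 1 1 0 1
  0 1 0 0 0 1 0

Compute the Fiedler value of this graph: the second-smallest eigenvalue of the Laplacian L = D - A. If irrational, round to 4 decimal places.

With the vertex order [a, b, c, d, e, f, g], the degrees are [2, 5, 2, 2, 2, 5, 2], giving D = diag(2, 5, 2, 2, 2, 5, 2) and L = D - A. The sorted Laplacian eigenvalues are [0, 2, 2, 2, 2, 5, 7]; the algebraic connectivity is the second entry, 2. By the matrix-tree theorem the graph has (1/7) * product of the nonzero eigenvalues = 80 spanning trees. The eigenvalues sum to 20, which equals trace(L) = 2|E|.

2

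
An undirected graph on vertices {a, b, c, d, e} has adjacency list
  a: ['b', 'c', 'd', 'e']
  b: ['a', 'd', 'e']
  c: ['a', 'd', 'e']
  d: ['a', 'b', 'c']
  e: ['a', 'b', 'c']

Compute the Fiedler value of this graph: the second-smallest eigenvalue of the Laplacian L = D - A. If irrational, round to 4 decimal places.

3

With the vertex order [a, b, c, d, e], the degrees are [4, 3, 3, 3, 3], giving D = diag(4, 3, 3, 3, 3) and L = D - A. The smallest Laplacian eigenvalue is always 0. The next one, lambda_2 = 3, measures how hard the graph is to disconnect: larger values mean better connectivity. There is one zero in the spectrum, matching the 1 component.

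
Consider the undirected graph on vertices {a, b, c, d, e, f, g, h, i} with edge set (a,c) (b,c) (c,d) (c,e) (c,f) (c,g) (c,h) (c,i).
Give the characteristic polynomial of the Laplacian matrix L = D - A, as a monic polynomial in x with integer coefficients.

x^9 - 16x^8 + 84x^7 - 224x^6 + 350x^5 - 336x^4 + 196x^3 - 64x^2 + 9x

Each diagonal entry of L is the vertex degree and each off-diagonal entry is -1 where an edge is present, 0 otherwise; in the order [a, b, c, d, e, f, g, h, i] the diagonal is [1, 1, 8, 1, 1, 1, 1, 1, 1]. Computing det(xI - L) by cofactor expansion (or equivalently via sum-over-permutations) gives x^9 - 16x^8 + 84x^7 - 224x^6 + 350x^5 - 336x^4 + 196x^3 - 64x^2 + 9x. The constant term is 0 because L is singular (the all-ones vector lies in its kernel). By the matrix-tree theorem the graph has (1/9) * product of the nonzero eigenvalues = 1 spanning tree.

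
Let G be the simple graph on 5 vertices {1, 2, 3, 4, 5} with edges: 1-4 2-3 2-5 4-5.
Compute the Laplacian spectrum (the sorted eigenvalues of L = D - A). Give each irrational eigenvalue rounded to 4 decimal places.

With the vertex order [1, 2, 3, 4, 5], the degrees are [1, 2, 1, 2, 2], giving D = diag(1, 2, 1, 2, 2) and L = D - A. L is symmetric positive semidefinite, so every eigenvalue is real and nonnegative. By the matrix-tree theorem the graph has (1/5) * product of the nonzero eigenvalues = 1 spanning tree.

[0, 0.3820, 1.3820, 2.6180, 3.6180]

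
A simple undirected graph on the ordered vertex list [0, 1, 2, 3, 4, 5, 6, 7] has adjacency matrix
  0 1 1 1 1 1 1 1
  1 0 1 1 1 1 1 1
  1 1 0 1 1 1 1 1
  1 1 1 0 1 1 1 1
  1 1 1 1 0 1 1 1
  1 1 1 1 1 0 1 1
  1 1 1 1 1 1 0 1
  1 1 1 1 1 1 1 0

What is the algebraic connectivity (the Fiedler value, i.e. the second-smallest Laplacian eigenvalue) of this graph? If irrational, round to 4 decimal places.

8

Each diagonal entry of L is the vertex degree and each off-diagonal entry is -1 where an edge is present, 0 otherwise; in the order [0, 1, 2, 3, 4, 5, 6, 7] the diagonal is [7, 7, 7, 7, 7, 7, 7, 7]. Computing the eigenvalues of L and sorting gives [0, 8, 8, 8, 8, 8, 8, 8]. The Fiedler value lambda_2 = 8 is strictly positive, so the graph is connected. The eigenvalues sum to 56, which equals trace(L) = 2|E|. The largest eigenvalue, 8, is at most the vertex count 8.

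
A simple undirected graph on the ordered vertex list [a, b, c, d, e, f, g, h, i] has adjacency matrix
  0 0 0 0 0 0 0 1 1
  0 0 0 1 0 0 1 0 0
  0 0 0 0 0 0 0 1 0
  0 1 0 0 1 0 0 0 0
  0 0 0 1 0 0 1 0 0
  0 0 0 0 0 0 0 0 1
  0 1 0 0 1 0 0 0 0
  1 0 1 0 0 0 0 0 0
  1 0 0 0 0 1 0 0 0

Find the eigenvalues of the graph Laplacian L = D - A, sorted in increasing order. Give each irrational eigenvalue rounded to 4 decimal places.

[0, 0, 0.3820, 1.3820, 2, 2, 2.6180, 3.6180, 4]

With the vertex order [a, b, c, d, e, f, g, h, i], the degrees are [2, 2, 1, 2, 2, 1, 2, 2, 2], giving D = diag(2, 2, 1, 2, 2, 1, 2, 2, 2) and L = D - A. Since every row of L sums to 0, the all-ones vector is in the kernel and 0 is an eigenvalue. The 2 zero eigenvalues correspond to the 2 connected components. The eigenvalues sum to 16, which equals trace(L) = 2|E|.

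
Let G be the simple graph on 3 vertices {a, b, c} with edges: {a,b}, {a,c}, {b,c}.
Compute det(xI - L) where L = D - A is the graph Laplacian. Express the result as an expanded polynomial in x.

Each diagonal entry of L is the vertex degree and each off-diagonal entry is -1 where an edge is present, 0 otherwise; in the order [a, b, c] the diagonal is [2, 2, 2]. L has integer entries, so p(x) = det(xI - L) has integer coefficients. Expanding the determinant yields x^3 - 6x^2 + 9x. The coefficient of x^2 equals -trace(L) = -6, matching the sum of degrees. The largest eigenvalue, 3, is at most the vertex count 3. By the matrix-tree theorem the graph has (1/3) * product of the nonzero eigenvalues = 3 spanning trees.

x^3 - 6x^2 + 9x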